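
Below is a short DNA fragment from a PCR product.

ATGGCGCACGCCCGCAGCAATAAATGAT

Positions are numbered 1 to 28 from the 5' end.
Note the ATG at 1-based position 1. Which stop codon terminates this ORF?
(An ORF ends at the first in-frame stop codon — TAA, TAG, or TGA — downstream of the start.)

Codons from position 1: ATG (1–3), GCG (4–6), CAC (7–9), GCC (10–12), CGC (13–15), AGC (16–18), AAT (19–21), AAA (22–24), TGA (25–27).
The first in-frame stop codon is TGA.

TGA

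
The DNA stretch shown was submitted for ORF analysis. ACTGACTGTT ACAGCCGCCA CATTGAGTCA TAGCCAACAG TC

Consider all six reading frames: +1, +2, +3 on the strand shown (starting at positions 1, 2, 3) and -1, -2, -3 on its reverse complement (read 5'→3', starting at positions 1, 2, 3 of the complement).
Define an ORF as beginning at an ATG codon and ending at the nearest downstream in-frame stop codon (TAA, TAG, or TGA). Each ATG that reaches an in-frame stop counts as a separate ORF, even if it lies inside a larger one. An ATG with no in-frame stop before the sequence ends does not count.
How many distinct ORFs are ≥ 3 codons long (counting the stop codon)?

Reverse complement (5'→3'): GACTGTTGGCTATGACTCAATGTGGCGGCTGTAACAGTCAGT
Frame +1: ACT GAC TGT TAC AGC CGC CAC ATT GAG TCA TAG CCA ACA GTC — no ATG→stop ORF.
Frame +2: CTG ACT GTT ACA GCC GCC ACA TTG AGT CAT AGC CAA CAG — no ATG→stop ORF.
Frame +3: TGA CTG TTA CAG CCG CCA CAT TGA GTC ATA GCC AAC AGT — no ATG→stop ORF.
Frame -1: GAC TGT TGG CTA TGA CTC AAT GTG GCG GCT GTA ACA GTC AGT — no ATG→stop ORF.
Frame -2: ACT GTT GGC TAT GAC TCA ATG TGG CGG CTG TAA CAG TCA — ATG at 20, stop TAA at 32 → 15 nt.
Frame -3: CTG TTG GCT ATG ACT CAA TGT GGC GGC TGT AAC AGT CAG — no ATG→stop ORF.
ORFs ≥ 3 codons: frame -2 20–34 (5 codons). Count = 1.

1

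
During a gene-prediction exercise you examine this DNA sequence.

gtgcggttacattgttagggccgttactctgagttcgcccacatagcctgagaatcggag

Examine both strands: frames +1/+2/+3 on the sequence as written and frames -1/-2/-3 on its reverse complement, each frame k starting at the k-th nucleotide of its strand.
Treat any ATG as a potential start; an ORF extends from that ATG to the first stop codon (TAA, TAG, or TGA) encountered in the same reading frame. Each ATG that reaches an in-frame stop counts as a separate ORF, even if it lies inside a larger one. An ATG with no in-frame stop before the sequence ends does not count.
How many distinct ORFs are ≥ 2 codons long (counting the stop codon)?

Reverse complement (5'→3'): CTCCGATTCTCAGGCTATGTGGGCGAACTCAGAGTAACGGCCCTAACAATGTAACCGCAC
Frame +1: GTG CGG TTA CAT TGT TAG GGC CGT TAC TCT GAG TTC GCC CAC ATA GCC TGA GAA TCG GAG — no ATG→stop ORF.
Frame +2: TGC GGT TAC ATT GTT AGG GCC GTT ACT CTG AGT TCG CCC ACA TAG CCT GAG AAT CGG — no ATG→stop ORF.
Frame +3: GCG GTT ACA TTG TTA GGG CCG TTA CTC TGA GTT CGC CCA CAT AGC CTG AGA ATC GGA — no ATG→stop ORF.
Frame -1: CTC CGA TTC TCA GGC TAT GTG GGC GAA CTC AGA GTA ACG GCC CTA ACA ATG TAA CCG CAC — ATG at 49, stop TAA at 52 → 6 nt.
Frame -2: TCC GAT TCT CAG GCT ATG TGG GCG AAC TCA GAG TAA CGG CCC TAA CAA TGT AAC CGC — ATG at 17, stop TAA at 35 → 21 nt.
Frame -3: CCG ATT CTC AGG CTA TGT GGG CGA ACT CAG AGT AAC GGC CCT AAC AAT GTA ACC GCA — no ATG→stop ORF.
ORFs ≥ 2 codons: frame -1 49–54 (2 codons), frame -2 17–37 (7 codons). Count = 2.

2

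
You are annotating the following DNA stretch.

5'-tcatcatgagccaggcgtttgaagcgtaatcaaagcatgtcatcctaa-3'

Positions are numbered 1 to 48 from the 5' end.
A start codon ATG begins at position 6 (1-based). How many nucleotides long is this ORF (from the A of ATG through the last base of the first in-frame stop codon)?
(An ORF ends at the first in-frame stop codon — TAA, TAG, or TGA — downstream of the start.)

Codons from position 6: ATG (6–8), AGC (9–11), CAG (12–14), GCG (15–17), TTT (18–20), GAA (21–23), GCG (24–26), TAA (27–29).
TAA is the first in-frame stop; ORF spans 6–29, 24 nucleotides.

24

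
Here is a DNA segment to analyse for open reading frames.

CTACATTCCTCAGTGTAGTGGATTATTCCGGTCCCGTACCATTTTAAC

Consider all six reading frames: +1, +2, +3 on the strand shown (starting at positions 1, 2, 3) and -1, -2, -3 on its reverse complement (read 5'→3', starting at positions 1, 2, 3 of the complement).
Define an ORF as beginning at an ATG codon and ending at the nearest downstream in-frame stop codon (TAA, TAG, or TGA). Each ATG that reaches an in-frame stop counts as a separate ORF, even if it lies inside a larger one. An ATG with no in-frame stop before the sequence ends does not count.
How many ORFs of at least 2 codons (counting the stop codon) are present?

Reverse complement (5'→3'): GTTAAAATGGTACGGGACCGGAATAATCCACTACACTGAGGAATGTAG
Frame +1: CTA CAT TCC TCA GTG TAG TGG ATT ATT CCG GTC CCG TAC CAT TTT AAC — no ATG→stop ORF.
Frame +2: TAC ATT CCT CAG TGT AGT GGA TTA TTC CGG TCC CGT ACC ATT TTA — no ATG→stop ORF.
Frame +3: ACA TTC CTC AGT GTA GTG GAT TAT TCC GGT CCC GTA CCA TTT TAA — no ATG→stop ORF.
Frame -1: GTT AAA ATG GTA CGG GAC CGG AAT AAT CCA CTA CAC TGA GGA ATG TAG — ATG at 7, stop TGA at 37 → 33 nt; ATG at 43, stop TAG at 46 → 6 nt.
Frame -2: TTA AAA TGG TAC GGG ACC GGA ATA ATC CAC TAC ACT GAG GAA TGT — no ATG→stop ORF.
Frame -3: TAA AAT GGT ACG GGA CCG GAA TAA TCC ACT ACA CTG AGG AAT GTA — no ATG→stop ORF.
ORFs ≥ 2 codons: frame -1 7–39 (11 codons), frame -1 43–48 (2 codons). Count = 2.

2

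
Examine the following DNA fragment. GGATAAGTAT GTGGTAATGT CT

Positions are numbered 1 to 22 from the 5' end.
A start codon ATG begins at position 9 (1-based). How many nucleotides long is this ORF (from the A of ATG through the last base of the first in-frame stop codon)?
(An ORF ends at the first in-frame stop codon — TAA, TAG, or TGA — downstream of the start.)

Codons from position 9: ATG (9–11), TGG (12–14), TAA (15–17).
TAA is the first in-frame stop; ORF spans 9–17, 9 nucleotides.

9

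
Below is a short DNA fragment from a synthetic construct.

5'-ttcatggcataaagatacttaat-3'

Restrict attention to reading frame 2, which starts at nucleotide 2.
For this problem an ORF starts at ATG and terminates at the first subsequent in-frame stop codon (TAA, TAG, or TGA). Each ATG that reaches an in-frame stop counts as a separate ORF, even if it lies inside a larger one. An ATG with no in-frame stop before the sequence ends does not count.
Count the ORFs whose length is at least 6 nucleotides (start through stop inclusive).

Frame 2: TCA TGG CAT AAA GAT ACT TAA — no ATG→stop ORF.
No ORF reaches 6 nucleotides. Count = 0.

0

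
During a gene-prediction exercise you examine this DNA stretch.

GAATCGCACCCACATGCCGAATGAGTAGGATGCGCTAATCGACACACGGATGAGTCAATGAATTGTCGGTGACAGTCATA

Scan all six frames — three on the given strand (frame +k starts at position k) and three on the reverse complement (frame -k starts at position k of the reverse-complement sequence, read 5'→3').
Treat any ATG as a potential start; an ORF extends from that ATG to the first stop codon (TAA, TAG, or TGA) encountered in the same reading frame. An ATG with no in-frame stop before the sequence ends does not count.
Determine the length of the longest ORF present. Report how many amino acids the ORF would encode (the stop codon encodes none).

14

Reverse complement (5'→3'): TATGACTGTCACCGACAATTCATTGACTCATCCGTGTGTCGATTAGCGCATCCTACTCATTCGGCATGTGGGTGCGATTC
Frame +1: GAA TCG CAC CCA CAT GCC GAA TGA GTA GGA TGC GCT AAT CGA CAC ACG GAT GAG TCA ATG AAT TGT CGG TGA CAG TCA — ATG at 58, stop TGA at 70 → 15 nt.
Frame +2: AAT CGC ACC CAC ATG CCG AAT GAG TAG GAT GCG CTA ATC GAC ACA CGG ATG AGT CAA TGA ATT GTC GGT GAC AGT CAT — ATG at 14, stop TAG at 26 → 15 nt; ATG at 50, stop TGA at 59 → 12 nt.
Frame +3: ATC GCA CCC ACA TGC CGA ATG AGT AGG ATG CGC TAA TCG ACA CAC GGA TGA GTC AAT GAA TTG TCG GTG ACA GTC ATA — ATG at 21, stop TAA at 36 → 18 nt; ATG at 30, stop TAA at 36 → 9 nt.
Frame -1: TAT GAC TGT CAC CGA CAA TTC ATT GAC TCA TCC GTG TGT CGA TTA GCG CAT CCT ACT CAT TCG GCA TGT GGG TGC GAT — no ATG→stop ORF.
Frame -2: ATG ACT GTC ACC GAC AAT TCA TTG ACT CAT CCG TGT GTC GAT TAG CGC ATC CTA CTC ATT CGG CAT GTG GGT GCG ATT — ATG at 2, stop TAG at 44 → 45 nt.
Frame -3: TGA CTG TCA CCG ACA ATT CAT TGA CTC ATC CGT GTG TCG ATT AGC GCA TCC TAC TCA TTC GGC ATG TGG GTG CGA TTC — no ATG→stop ORF.
Longest: frame -2, positions 2–46, 45 nt = 15 codons = 14 aa. → 14 amino acids.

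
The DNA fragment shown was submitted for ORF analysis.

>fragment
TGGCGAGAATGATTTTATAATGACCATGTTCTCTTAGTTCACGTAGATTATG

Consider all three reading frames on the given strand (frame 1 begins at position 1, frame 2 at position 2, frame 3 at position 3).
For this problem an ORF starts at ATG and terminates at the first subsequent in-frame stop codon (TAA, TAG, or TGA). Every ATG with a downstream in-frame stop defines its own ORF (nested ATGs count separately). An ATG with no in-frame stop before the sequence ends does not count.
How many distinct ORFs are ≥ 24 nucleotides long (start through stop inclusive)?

Frame 1: TGG CGA GAA TGA TTT TAT AAT GAC CAT GTT CTC TTA GTT CAC GTA GAT TAT — no ATG→stop ORF.
Frame 2: GGC GAG AAT GAT TTT ATA ATG ACC ATG TTC TCT TAG TTC ACG TAG ATT ATG — ATG at 20, stop TAG at 35 → 18 nt; ATG at 26, stop TAG at 35 → 12 nt.
Frame 3: GCG AGA ATG ATT TTA TAA TGA CCA TGT TCT CTT AGT TCA CGT AGA TTA — ATG at 9, stop TAA at 18 → 12 nt.
No ORF reaches 24 nucleotides. Count = 0.

0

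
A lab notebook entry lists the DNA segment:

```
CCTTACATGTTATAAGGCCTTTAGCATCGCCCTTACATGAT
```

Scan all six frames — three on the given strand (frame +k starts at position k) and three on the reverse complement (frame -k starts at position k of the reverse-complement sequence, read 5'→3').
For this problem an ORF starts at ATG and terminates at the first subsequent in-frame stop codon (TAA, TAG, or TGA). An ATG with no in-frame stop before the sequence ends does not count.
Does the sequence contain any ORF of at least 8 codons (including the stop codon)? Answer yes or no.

no

Reverse complement (5'→3'): ATCATGTAAGGGCGATGCTAAAGGCCTTATAACATGTAAGG
Frame +1: CCT TAC ATG TTA TAA GGC CTT TAG CAT CGC CCT TAC ATG — ATG at 7, stop TAA at 13 → 9 nt.
Frame +2: CTT ACA TGT TAT AAG GCC TTT AGC ATC GCC CTT ACA TGA — no ATG→stop ORF.
Frame +3: TTA CAT GTT ATA AGG CCT TTA GCA TCG CCC TTA CAT GAT — no ATG→stop ORF.
Frame -1: ATC ATG TAA GGG CGA TGC TAA AGG CCT TAT AAC ATG TAA — ATG at 4, stop TAA at 7 → 6 nt; ATG at 34, stop TAA at 37 → 6 nt.
Frame -2: TCA TGT AAG GGC GAT GCT AAA GGC CTT ATA ACA TGT AAG — no ATG→stop ORF.
Frame -3: CAT GTA AGG GCG ATG CTA AAG GCC TTA TAA CAT GTA AGG — ATG at 15, stop TAA at 30 → 18 nt.
Largest ORF found is 6 codons < 8, so no.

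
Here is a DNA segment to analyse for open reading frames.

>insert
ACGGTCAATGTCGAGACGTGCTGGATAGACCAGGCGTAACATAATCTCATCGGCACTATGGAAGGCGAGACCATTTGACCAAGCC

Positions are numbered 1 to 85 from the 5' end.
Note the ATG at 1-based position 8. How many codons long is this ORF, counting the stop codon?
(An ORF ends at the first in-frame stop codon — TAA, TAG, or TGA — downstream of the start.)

Codons from position 8: ATG (8–10), TCG (11–13), AGA (14–16), CGT (17–19), GCT (20–22), GGA (23–25), TAG (26–28).
TAG is the first in-frame stop; that's 7 codons including the stop.

7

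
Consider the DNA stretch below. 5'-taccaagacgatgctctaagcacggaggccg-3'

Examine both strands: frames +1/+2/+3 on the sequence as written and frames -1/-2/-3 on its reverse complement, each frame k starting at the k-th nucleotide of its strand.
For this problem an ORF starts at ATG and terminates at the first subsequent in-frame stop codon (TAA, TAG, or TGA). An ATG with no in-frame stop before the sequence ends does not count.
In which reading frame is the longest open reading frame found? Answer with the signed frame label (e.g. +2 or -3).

+2

Reverse complement (5'→3'): CGGCCTCCGTGCTTAGAGCATCGTCTTGGTA
Frame +1: TAC CAA GAC GAT GCT CTA AGC ACG GAG GCC — no ATG→stop ORF.
Frame +2: ACC AAG ACG ATG CTC TAA GCA CGG AGG CCG — ATG at 11, stop TAA at 17 → 9 nt.
Frame +3: CCA AGA CGA TGC TCT AAG CAC GGA GGC — no ATG→stop ORF.
Frame -1: CGG CCT CCG TGC TTA GAG CAT CGT CTT GGT — no ATG→stop ORF.
Frame -2: GGC CTC CGT GCT TAG AGC ATC GTC TTG GTA — no ATG→stop ORF.
Frame -3: GCC TCC GTG CTT AGA GCA TCG TCT TGG — no ATG→stop ORF.
Longest ORF is 9 nt in frame +2 (positions 11–19).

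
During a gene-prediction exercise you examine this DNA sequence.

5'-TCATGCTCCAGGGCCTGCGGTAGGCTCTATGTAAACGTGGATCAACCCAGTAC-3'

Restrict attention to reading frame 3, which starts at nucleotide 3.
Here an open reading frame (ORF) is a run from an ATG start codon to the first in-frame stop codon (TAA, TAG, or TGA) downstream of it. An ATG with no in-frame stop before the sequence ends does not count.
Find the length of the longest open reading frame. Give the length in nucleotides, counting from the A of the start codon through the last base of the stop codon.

21

Frame 3: ATG CTC CAG GGC CTG CGG TAG GCT CTA TGT AAA CGT GGA TCA ACC CAG TAC — ATG at 3, stop TAG at 21 → 21 nt.
Longest: frame 3, positions 3–23, 21 nt = 7 codons = 6 aa. → 21 nucleotides.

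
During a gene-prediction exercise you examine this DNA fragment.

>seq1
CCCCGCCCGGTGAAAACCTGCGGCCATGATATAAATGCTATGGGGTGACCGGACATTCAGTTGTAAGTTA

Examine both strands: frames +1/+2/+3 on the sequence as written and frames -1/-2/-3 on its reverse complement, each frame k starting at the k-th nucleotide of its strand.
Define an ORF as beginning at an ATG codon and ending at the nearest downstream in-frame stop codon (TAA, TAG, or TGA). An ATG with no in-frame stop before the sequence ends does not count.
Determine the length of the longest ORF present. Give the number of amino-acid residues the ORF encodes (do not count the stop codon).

Reverse complement (5'→3'): TAACTTACAACTGAATGTCCGGTCACCCCATAGCATTTATATCATGGCCGCAGGTTTTCACCGGGCGGGG
Frame +1: CCC CGC CCG GTG AAA ACC TGC GGC CAT GAT ATA AAT GCT ATG GGG TGA CCG GAC ATT CAG TTG TAA GTT — ATG at 40, stop TGA at 46 → 9 nt.
Frame +2: CCC GCC CGG TGA AAA CCT GCG GCC ATG ATA TAA ATG CTA TGG GGT GAC CGG ACA TTC AGT TGT AAG TTA — ATG at 26, stop TAA at 32 → 9 nt.
Frame +3: CCG CCC GGT GAA AAC CTG CGG CCA TGA TAT AAA TGC TAT GGG GTG ACC GGA CAT TCA GTT GTA AGT — no ATG→stop ORF.
Frame -1: TAA CTT ACA ACT GAA TGT CCG GTC ACC CCA TAG CAT TTA TAT CAT GGC CGC AGG TTT TCA CCG GGC GGG — no ATG→stop ORF.
Frame -2: AAC TTA CAA CTG AAT GTC CGG TCA CCC CAT AGC ATT TAT ATC ATG GCC GCA GGT TTT CAC CGG GCG GGG — no ATG→stop ORF.
Frame -3: ACT TAC AAC TGA ATG TCC GGT CAC CCC ATA GCA TTT ATA TCA TGG CCG CAG GTT TTC ACC GGG CGG — no ATG→stop ORF.
Longest: frame +1, positions 40–48, 9 nt = 3 codons = 2 aa. → 2 amino acids.

2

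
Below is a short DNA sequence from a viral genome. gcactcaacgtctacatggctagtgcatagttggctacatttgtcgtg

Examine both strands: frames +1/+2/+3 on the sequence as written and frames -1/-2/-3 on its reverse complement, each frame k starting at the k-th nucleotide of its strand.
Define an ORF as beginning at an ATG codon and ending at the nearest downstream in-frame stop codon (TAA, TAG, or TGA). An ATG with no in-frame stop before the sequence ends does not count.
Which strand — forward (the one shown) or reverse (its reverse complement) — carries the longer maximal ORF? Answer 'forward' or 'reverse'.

forward

Reverse complement (5'→3'): CACGACAAATGTAGCCAACTATGCACTAGCCATGTAGACGTTGAGTGC
Frame +1: GCA CTC AAC GTC TAC ATG GCT AGT GCA TAG TTG GCT ACA TTT GTC GTG — ATG at 16, stop TAG at 28 → 15 nt.
Frame +2: CAC TCA ACG TCT ACA TGG CTA GTG CAT AGT TGG CTA CAT TTG TCG — no ATG→stop ORF.
Frame +3: ACT CAA CGT CTA CAT GGC TAG TGC ATA GTT GGC TAC ATT TGT CGT — no ATG→stop ORF.
Frame -1: CAC GAC AAA TGT AGC CAA CTA TGC ACT AGC CAT GTA GAC GTT GAG TGC — no ATG→stop ORF.
Frame -2: ACG ACA AAT GTA GCC AAC TAT GCA CTA GCC ATG TAG ACG TTG AGT — ATG at 32, stop TAG at 35 → 6 nt.
Frame -3: CGA CAA ATG TAG CCA ACT ATG CAC TAG CCA TGT AGA CGT TGA GTG — ATG at 9, stop TAG at 12 → 6 nt; ATG at 21, stop TAG at 27 → 9 nt.
Forward-strand max 15 nt; reverse-strand max 9 nt. The forward strand has the longer ORF.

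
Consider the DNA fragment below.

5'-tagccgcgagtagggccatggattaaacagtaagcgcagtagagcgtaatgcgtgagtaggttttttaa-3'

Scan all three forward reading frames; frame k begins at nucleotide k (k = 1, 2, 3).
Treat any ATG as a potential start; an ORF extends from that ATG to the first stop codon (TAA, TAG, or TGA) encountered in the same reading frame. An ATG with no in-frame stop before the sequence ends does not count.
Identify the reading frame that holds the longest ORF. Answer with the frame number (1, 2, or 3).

1

Frame 1: TAG CCG CGA GTA GGG CCA TGG ATT AAA CAG TAA GCG CAG TAG AGC GTA ATG CGT GAG TAG GTT TTT TAA — ATG at 49, stop TAG at 58 → 12 nt.
Frame 2: AGC CGC GAG TAG GGC CAT GGA TTA AAC AGT AAG CGC AGT AGA GCG TAA TGC GTG AGT AGG TTT TTT — no ATG→stop ORF.
Frame 3: GCC GCG AGT AGG GCC ATG GAT TAA ACA GTA AGC GCA GTA GAG CGT AAT GCG TGA GTA GGT TTT TTA — ATG at 18, stop TAA at 24 → 9 nt.
Longest ORF is 12 nt in frame 1 (positions 49–60).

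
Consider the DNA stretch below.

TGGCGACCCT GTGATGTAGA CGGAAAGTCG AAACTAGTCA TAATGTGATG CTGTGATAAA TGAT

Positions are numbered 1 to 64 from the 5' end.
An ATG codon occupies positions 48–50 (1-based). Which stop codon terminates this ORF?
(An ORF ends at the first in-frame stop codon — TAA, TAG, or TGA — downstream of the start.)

Codons from position 48: ATG (48–50), CTG (51–53), TGA (54–56).
The first in-frame stop codon is TGA.

TGA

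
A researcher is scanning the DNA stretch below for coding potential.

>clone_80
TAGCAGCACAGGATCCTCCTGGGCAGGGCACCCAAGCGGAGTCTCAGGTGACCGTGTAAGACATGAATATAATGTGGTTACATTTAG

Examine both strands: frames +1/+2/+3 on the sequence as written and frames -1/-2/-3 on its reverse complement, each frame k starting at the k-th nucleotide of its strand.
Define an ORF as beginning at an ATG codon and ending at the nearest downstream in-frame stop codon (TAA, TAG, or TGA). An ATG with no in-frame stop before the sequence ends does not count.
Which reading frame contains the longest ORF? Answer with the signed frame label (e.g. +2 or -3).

-3

Reverse complement (5'→3'): CTAAATGTAACCACATTATATTCATGTCTTACACGGTCACCTGAGACTCCGCTTGGGTGCCCTGCCCAGGAGGATCCTGTGCTGCTA
Frame +1: TAG CAG CAC AGG ATC CTC CTG GGC AGG GCA CCC AAG CGG AGT CTC AGG TGA CCG TGT AAG ACA TGA ATA TAA TGT GGT TAC ATT TAG — no ATG→stop ORF.
Frame +2: AGC AGC ACA GGA TCC TCC TGG GCA GGG CAC CCA AGC GGA GTC TCA GGT GAC CGT GTA AGA CAT GAA TAT AAT GTG GTT ACA TTT — no ATG→stop ORF.
Frame +3: GCA GCA CAG GAT CCT CCT GGG CAG GGC ACC CAA GCG GAG TCT CAG GTG ACC GTG TAA GAC ATG AAT ATA ATG TGG TTA CAT TTA — no ATG→stop ORF.
Frame -1: CTA AAT GTA ACC ACA TTA TAT TCA TGT CTT ACA CGG TCA CCT GAG ACT CCG CTT GGG TGC CCT GCC CAG GAG GAT CCT GTG CTG CTA — no ATG→stop ORF.
Frame -2: TAA ATG TAA CCA CAT TAT ATT CAT GTC TTA CAC GGT CAC CTG AGA CTC CGC TTG GGT GCC CTG CCC AGG AGG ATC CTG TGC TGC — ATG at 5, stop TAA at 8 → 6 nt.
Frame -3: AAA TGT AAC CAC ATT ATA TTC ATG TCT TAC ACG GTC ACC TGA GAC TCC GCT TGG GTG CCC TGC CCA GGA GGA TCC TGT GCT GCT — ATG at 24, stop TGA at 42 → 21 nt.
Longest ORF is 21 nt in frame -3 (positions 24–44).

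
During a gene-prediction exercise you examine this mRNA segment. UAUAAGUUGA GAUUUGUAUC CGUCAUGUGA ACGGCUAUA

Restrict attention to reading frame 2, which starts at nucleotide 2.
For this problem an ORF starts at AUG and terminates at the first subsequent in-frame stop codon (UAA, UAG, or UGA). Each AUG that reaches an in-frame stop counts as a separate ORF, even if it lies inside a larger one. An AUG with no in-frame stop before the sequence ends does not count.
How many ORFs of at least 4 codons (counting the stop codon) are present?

0

Frame 2: AUA AGU UGA GAU UUG UAU CCG UCA UGU GAA CGG CUA — no AUG→stop ORF.
No ORF reaches 4 codons. Count = 0.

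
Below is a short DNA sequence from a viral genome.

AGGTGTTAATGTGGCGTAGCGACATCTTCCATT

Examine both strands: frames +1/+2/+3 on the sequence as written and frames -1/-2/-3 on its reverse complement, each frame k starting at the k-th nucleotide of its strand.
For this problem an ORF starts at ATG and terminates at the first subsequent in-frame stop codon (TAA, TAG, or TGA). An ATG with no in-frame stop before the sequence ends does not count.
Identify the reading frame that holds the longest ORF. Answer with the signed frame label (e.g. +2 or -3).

Reverse complement (5'→3'): AATGGAAGATGTCGCTACGCCACATTAACACCT
Frame +1: AGG TGT TAA TGT GGC GTA GCG ACA TCT TCC ATT — no ATG→stop ORF.
Frame +2: GGT GTT AAT GTG GCG TAG CGA CAT CTT CCA — no ATG→stop ORF.
Frame +3: GTG TTA ATG TGG CGT AGC GAC ATC TTC CAT — no ATG→stop ORF.
Frame -1: AAT GGA AGA TGT CGC TAC GCC ACA TTA ACA CCT — no ATG→stop ORF.
Frame -2: ATG GAA GAT GTC GCT ACG CCA CAT TAA CAC — ATG at 2, stop TAA at 26 → 27 nt.
Frame -3: TGG AAG ATG TCG CTA CGC CAC ATT AAC ACC — no ATG→stop ORF.
Longest ORF is 27 nt in frame -2 (positions 2–28).

-2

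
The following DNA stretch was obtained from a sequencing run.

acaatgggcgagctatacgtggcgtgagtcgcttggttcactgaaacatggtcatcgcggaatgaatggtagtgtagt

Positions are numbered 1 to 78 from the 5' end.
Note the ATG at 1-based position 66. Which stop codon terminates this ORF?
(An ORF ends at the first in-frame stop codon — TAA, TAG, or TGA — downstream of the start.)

Codons from position 66: ATG (66–68), GTA (69–71), GTG (72–74), TAG (75–77).
The first in-frame stop codon is TAG.

TAG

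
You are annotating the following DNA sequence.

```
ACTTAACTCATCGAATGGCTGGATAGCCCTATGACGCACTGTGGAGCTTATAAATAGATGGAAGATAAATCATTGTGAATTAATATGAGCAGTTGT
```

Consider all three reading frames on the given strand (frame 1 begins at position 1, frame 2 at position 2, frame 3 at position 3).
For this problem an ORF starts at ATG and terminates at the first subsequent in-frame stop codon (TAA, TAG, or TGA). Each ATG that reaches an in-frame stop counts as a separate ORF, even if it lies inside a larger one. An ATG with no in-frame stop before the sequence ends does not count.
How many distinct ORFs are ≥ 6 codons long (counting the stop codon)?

2

Frame 1: ACT TAA CTC ATC GAA TGG CTG GAT AGC CCT ATG ACG CAC TGT GGA GCT TAT AAA TAG ATG GAA GAT AAA TCA TTG TGA ATT AAT ATG AGC AGT TGT — ATG at 31, stop TAG at 55 → 27 nt; ATG at 58, stop TGA at 76 → 21 nt.
Frame 2: CTT AAC TCA TCG AAT GGC TGG ATA GCC CTA TGA CGC ACT GTG GAG CTT ATA AAT AGA TGG AAG ATA AAT CAT TGT GAA TTA ATA TGA GCA GTT — no ATG→stop ORF.
Frame 3: TTA ACT CAT CGA ATG GCT GGA TAG CCC TAT GAC GCA CTG TGG AGC TTA TAA ATA GAT GGA AGA TAA ATC ATT GTG AAT TAA TAT GAG CAG TTG — ATG at 15, stop TAG at 24 → 12 nt.
ORFs ≥ 6 codons: frame 1 31–57 (9 codons), frame 1 58–78 (7 codons). Count = 2.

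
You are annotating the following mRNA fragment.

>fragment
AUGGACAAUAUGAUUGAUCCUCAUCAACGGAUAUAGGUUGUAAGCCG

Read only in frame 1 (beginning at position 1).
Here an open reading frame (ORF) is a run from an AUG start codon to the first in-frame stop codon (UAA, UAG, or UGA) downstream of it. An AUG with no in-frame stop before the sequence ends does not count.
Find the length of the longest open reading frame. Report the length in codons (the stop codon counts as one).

Frame 1: AUG GAC AAU AUG AUU GAU CCU CAU CAA CGG AUA UAG GUU GUA AGC — AUG at 1, stop UAG at 34 → 36 nt; AUG at 10, stop UAG at 34 → 27 nt.
Longest: frame 1, positions 1–36, 36 nt = 12 codons = 11 aa. → 12 codons.

12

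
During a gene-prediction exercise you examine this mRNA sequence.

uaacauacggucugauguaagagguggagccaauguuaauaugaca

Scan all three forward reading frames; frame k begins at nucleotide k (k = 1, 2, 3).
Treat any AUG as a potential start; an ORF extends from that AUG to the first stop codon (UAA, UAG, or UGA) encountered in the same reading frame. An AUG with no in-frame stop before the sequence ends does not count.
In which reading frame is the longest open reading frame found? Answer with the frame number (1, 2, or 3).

3

Frame 1: UAA CAU ACG GUC UGA UGU AAG AGG UGG AGC CAA UGU UAA UAU GAC — no AUG→stop ORF.
Frame 2: AAC AUA CGG UCU GAU GUA AGA GGU GGA GCC AAU GUU AAU AUG ACA — no AUG→stop ORF.
Frame 3: ACA UAC GGU CUG AUG UAA GAG GUG GAG CCA AUG UUA AUA UGA — AUG at 15, stop UAA at 18 → 6 nt; AUG at 33, stop UGA at 42 → 12 nt.
Longest ORF is 12 nt in frame 3 (positions 33–44).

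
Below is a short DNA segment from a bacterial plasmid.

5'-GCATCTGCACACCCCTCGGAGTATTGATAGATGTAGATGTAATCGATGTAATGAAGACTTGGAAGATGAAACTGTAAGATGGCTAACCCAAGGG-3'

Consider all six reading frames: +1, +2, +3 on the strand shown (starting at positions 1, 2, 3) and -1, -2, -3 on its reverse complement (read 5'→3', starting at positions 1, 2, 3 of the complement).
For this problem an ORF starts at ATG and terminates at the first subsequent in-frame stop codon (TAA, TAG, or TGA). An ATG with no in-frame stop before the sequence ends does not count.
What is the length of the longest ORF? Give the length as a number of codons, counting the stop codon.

9

Reverse complement (5'→3'): CCCTTGGGTTAGCCATCTTACAGTTTCATCTTCCAAGTCTTCATTACATCGATTACATCTACATCTATCAATACTCCGAGGGGTGTGCAGATGC
Frame +1: GCA TCT GCA CAC CCC TCG GAG TAT TGA TAG ATG TAG ATG TAA TCG ATG TAA TGA AGA CTT GGA AGA TGA AAC TGT AAG ATG GCT AAC CCA AGG — ATG at 31, stop TAG at 34 → 6 nt; ATG at 37, stop TAA at 40 → 6 nt; ATG at 46, stop TAA at 49 → 6 nt.
Frame +2: CAT CTG CAC ACC CCT CGG AGT ATT GAT AGA TGT AGA TGT AAT CGA TGT AAT GAA GAC TTG GAA GAT GAA ACT GTA AGA TGG CTA ACC CAA GGG — no ATG→stop ORF.
Frame +3: ATC TGC ACA CCC CTC GGA GTA TTG ATA GAT GTA GAT GTA ATC GAT GTA ATG AAG ACT TGG AAG ATG AAA CTG TAA GAT GGC TAA CCC AAG — ATG at 51, stop TAA at 75 → 27 nt; ATG at 66, stop TAA at 75 → 12 nt.
Frame -1: CCC TTG GGT TAG CCA TCT TAC AGT TTC ATC TTC CAA GTC TTC ATT ACA TCG ATT ACA TCT ACA TCT ATC AAT ACT CCG AGG GGT GTG CAG ATG — no ATG→stop ORF.
Frame -2: CCT TGG GTT AGC CAT CTT ACA GTT TCA TCT TCC AAG TCT TCA TTA CAT CGA TTA CAT CTA CAT CTA TCA ATA CTC CGA GGG GTG TGC AGA TGC — no ATG→stop ORF.
Frame -3: CTT GGG TTA GCC ATC TTA CAG TTT CAT CTT CCA AGT CTT CAT TAC ATC GAT TAC ATC TAC ATC TAT CAA TAC TCC GAG GGG TGT GCA GAT — no ATG→stop ORF.
Longest: frame +3, positions 51–77, 27 nt = 9 codons = 8 aa. → 9 codons.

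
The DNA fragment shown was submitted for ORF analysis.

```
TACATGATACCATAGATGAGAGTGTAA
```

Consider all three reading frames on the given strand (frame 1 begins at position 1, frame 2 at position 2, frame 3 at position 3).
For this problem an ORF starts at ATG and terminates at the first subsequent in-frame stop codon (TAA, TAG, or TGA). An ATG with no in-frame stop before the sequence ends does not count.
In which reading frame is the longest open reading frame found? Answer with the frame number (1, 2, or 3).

1

Frame 1: TAC ATG ATA CCA TAG ATG AGA GTG TAA — ATG at 4, stop TAG at 13 → 12 nt; ATG at 16, stop TAA at 25 → 12 nt.
Frame 2: ACA TGA TAC CAT AGA TGA GAG TGT — no ATG→stop ORF.
Frame 3: CAT GAT ACC ATA GAT GAG AGT GTA — no ATG→stop ORF.
Longest ORF is 12 nt in frame 1 (positions 4–15).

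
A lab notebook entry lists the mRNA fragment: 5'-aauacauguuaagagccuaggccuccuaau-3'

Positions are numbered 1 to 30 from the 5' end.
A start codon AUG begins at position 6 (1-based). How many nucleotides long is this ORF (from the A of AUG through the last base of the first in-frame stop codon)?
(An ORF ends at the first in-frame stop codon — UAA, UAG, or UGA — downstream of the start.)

Codons from position 6: AUG (6–8), UUA (9–11), AGA (12–14), GCC (15–17), UAG (18–20).
UAG is the first in-frame stop; ORF spans 6–20, 15 nucleotides.

15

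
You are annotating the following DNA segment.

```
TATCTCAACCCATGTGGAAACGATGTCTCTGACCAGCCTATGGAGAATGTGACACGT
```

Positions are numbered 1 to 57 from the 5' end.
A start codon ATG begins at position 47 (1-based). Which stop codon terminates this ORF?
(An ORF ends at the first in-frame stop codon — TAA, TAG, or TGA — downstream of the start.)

Codons from position 47: ATG (47–49), TGA (50–52).
The first in-frame stop codon is TGA.

TGA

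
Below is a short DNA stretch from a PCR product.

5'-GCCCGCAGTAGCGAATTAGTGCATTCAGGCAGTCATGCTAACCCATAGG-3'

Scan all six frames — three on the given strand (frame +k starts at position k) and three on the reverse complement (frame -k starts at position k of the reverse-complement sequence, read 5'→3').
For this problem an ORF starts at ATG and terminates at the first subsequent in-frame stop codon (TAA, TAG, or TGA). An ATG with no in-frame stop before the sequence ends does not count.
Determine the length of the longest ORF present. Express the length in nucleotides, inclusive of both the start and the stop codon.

Reverse complement (5'→3'): CCTATGGGTTAGCATGACTGCCTGAATGCACTAATTCGCTACTGCGGGC
Frame +1: GCC CGC AGT AGC GAA TTA GTG CAT TCA GGC AGT CAT GCT AAC CCA TAG — no ATG→stop ORF.
Frame +2: CCC GCA GTA GCG AAT TAG TGC ATT CAG GCA GTC ATG CTA ACC CAT AGG — no ATG→stop ORF.
Frame +3: CCG CAG TAG CGA ATT AGT GCA TTC AGG CAG TCA TGC TAA CCC ATA — no ATG→stop ORF.
Frame -1: CCT ATG GGT TAG CAT GAC TGC CTG AAT GCA CTA ATT CGC TAC TGC GGG — ATG at 4, stop TAG at 10 → 9 nt.
Frame -2: CTA TGG GTT AGC ATG ACT GCC TGA ATG CAC TAA TTC GCT ACT GCG GGC — ATG at 14, stop TGA at 23 → 12 nt; ATG at 26, stop TAA at 32 → 9 nt.
Frame -3: TAT GGG TTA GCA TGA CTG CCT GAA TGC ACT AAT TCG CTA CTG CGG — no ATG→stop ORF.
Longest: frame -2, positions 14–25, 12 nt = 4 codons = 3 aa. → 12 nucleotides.

12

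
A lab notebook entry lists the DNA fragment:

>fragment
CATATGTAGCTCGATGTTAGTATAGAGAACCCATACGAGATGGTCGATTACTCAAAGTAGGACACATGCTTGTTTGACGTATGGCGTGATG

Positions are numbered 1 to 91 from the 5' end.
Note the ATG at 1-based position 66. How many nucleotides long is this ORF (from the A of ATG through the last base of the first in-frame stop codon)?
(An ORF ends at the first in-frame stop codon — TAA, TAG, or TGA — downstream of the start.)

Codons from position 66: ATG (66–68), CTT (69–71), GTT (72–74), TGA (75–77).
TGA is the first in-frame stop; ORF spans 66–77, 12 nucleotides.

12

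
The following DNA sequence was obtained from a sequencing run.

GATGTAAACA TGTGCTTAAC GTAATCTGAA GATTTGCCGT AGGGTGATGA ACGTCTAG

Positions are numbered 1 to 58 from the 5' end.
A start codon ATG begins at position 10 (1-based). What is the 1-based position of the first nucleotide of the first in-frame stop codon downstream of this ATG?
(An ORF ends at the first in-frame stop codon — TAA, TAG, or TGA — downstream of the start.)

Codons from position 10: ATG (10–12), TGC (13–15), TTA (16–18), ACG (19–21), TAA (22–24).
TAA is a stop codon; it begins at position 22.

22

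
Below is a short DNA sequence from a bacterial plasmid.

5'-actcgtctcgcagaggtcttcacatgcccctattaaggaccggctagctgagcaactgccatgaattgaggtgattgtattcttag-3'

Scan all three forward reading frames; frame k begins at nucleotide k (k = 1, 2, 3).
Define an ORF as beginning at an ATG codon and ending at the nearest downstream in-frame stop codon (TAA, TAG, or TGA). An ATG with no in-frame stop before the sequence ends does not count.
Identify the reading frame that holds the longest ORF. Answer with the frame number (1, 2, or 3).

3

Frame 1: ACT CGT CTC GCA GAG GTC TTC ACA TGC CCC TAT TAA GGA CCG GCT AGC TGA GCA ACT GCC ATG AAT TGA GGT GAT TGT ATT CTT — ATG at 61, stop TGA at 67 → 9 nt.
Frame 2: CTC GTC TCG CAG AGG TCT TCA CAT GCC CCT ATT AAG GAC CGG CTA GCT GAG CAA CTG CCA TGA ATT GAG GTG ATT GTA TTC TTA — no ATG→stop ORF.
Frame 3: TCG TCT CGC AGA GGT CTT CAC ATG CCC CTA TTA AGG ACC GGC TAG CTG AGC AAC TGC CAT GAA TTG AGG TGA TTG TAT TCT TAG — ATG at 24, stop TAG at 45 → 24 nt.
Longest ORF is 24 nt in frame 3 (positions 24–47).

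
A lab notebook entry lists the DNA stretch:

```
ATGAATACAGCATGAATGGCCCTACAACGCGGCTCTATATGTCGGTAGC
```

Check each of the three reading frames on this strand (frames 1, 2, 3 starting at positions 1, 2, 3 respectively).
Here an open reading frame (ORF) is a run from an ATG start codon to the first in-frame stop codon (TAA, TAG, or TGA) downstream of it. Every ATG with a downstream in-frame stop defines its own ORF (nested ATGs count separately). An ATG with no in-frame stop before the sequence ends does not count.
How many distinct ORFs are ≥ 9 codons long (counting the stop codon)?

Frame 1: ATG AAT ACA GCA TGA ATG GCC CTA CAA CGC GGC TCT ATA TGT CGG TAG — ATG at 1, stop TGA at 13 → 15 nt; ATG at 16, stop TAG at 46 → 33 nt.
Frame 2: TGA ATA CAG CAT GAA TGG CCC TAC AAC GCG GCT CTA TAT GTC GGT AGC — no ATG→stop ORF.
Frame 3: GAA TAC AGC ATG AAT GGC CCT ACA ACG CGG CTC TAT ATG TCG GTA — no ATG→stop ORF.
ORFs ≥ 9 codons: frame 1 16–48 (11 codons). Count = 1.

1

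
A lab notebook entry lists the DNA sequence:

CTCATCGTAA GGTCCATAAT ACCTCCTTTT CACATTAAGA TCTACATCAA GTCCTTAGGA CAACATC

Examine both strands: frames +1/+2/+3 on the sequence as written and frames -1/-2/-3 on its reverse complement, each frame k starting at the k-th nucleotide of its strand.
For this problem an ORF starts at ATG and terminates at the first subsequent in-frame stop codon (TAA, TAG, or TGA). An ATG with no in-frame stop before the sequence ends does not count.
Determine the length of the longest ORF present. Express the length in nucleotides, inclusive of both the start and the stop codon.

12

Reverse complement (5'→3'): GATGTTGTCCTAAGGACTTGATGTAGATCTTAATGTGAAAAGGAGGTATTATGGACCTTACGATGAG
Frame +1: CTC ATC GTA AGG TCC ATA ATA CCT CCT TTT CAC ATT AAG ATC TAC ATC AAG TCC TTA GGA CAA CAT — no ATG→stop ORF.
Frame +2: TCA TCG TAA GGT CCA TAA TAC CTC CTT TTC ACA TTA AGA TCT ACA TCA AGT CCT TAG GAC AAC ATC — no ATG→stop ORF.
Frame +3: CAT CGT AAG GTC CAT AAT ACC TCC TTT TCA CAT TAA GAT CTA CAT CAA GTC CTT AGG ACA ACA — no ATG→stop ORF.
Frame -1: GAT GTT GTC CTA AGG ACT TGA TGT AGA TCT TAA TGT GAA AAG GAG GTA TTA TGG ACC TTA CGA TGA — no ATG→stop ORF.
Frame -2: ATG TTG TCC TAA GGA CTT GAT GTA GAT CTT AAT GTG AAA AGG AGG TAT TAT GGA CCT TAC GAT GAG — ATG at 2, stop TAA at 11 → 12 nt.
Frame -3: TGT TGT CCT AAG GAC TTG ATG TAG ATC TTA ATG TGA AAA GGA GGT ATT ATG GAC CTT ACG ATG — ATG at 21, stop TAG at 24 → 6 nt; ATG at 33, stop TGA at 36 → 6 nt.
Longest: frame -2, positions 2–13, 12 nt = 4 codons = 3 aa. → 12 nucleotides.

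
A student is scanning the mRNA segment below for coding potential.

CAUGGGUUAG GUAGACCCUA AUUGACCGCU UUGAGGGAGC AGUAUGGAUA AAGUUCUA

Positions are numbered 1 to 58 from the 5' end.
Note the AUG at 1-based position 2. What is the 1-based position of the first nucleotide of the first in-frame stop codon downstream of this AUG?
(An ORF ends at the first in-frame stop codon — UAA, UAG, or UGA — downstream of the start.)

Codons from position 2: AUG (2–4), GGU (5–7), UAG (8–10).
UAG is a stop codon; it begins at position 8.

8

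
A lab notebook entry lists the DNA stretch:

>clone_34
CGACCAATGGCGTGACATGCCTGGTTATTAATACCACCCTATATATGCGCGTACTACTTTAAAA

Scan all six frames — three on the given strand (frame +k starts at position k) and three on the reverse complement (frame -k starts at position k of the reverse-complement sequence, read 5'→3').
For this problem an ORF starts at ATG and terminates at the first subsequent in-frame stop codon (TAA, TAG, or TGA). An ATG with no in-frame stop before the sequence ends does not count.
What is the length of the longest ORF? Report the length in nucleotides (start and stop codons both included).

Reverse complement (5'→3'): TTTTAAAGTAGTACGCGCATATATAGGGTGGTATTAATAACCAGGCATGTCACGCCATTGGTCG
Frame +1: CGA CCA ATG GCG TGA CAT GCC TGG TTA TTA ATA CCA CCC TAT ATA TGC GCG TAC TAC TTT AAA — ATG at 7, stop TGA at 13 → 9 nt.
Frame +2: GAC CAA TGG CGT GAC ATG CCT GGT TAT TAA TAC CAC CCT ATA TAT GCG CGT ACT ACT TTA AAA — ATG at 17, stop TAA at 29 → 15 nt.
Frame +3: ACC AAT GGC GTG ACA TGC CTG GTT ATT AAT ACC ACC CTA TAT ATG CGC GTA CTA CTT TAA — ATG at 45, stop TAA at 60 → 18 nt.
Frame -1: TTT TAA AGT AGT ACG CGC ATA TAT AGG GTG GTA TTA ATA ACC AGG CAT GTC ACG CCA TTG GTC — no ATG→stop ORF.
Frame -2: TTT AAA GTA GTA CGC GCA TAT ATA GGG TGG TAT TAA TAA CCA GGC ATG TCA CGC CAT TGG TCG — no ATG→stop ORF.
Frame -3: TTA AAG TAG TAC GCG CAT ATA TAG GGT GGT ATT AAT AAC CAG GCA TGT CAC GCC ATT GGT — no ATG→stop ORF.
Longest: frame +3, positions 45–62, 18 nt = 6 codons = 5 aa. → 18 nucleotides.

18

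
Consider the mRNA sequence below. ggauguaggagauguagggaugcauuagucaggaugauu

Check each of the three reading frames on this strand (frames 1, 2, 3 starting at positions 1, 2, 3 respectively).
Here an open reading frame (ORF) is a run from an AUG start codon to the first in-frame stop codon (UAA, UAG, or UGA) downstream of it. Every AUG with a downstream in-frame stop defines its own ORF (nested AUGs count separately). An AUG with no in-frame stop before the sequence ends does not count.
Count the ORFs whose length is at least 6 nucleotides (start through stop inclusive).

Frame 1: GGA UGU AGG AGA UGU AGG GAU GCA UUA GUC AGG AUG AUU — no AUG→stop ORF.
Frame 2: GAU GUA GGA GAU GUA GGG AUG CAU UAG UCA GGA UGA — AUG at 20, stop UAG at 26 → 9 nt.
Frame 3: AUG UAG GAG AUG UAG GGA UGC AUU AGU CAG GAU GAU — AUG at 3, stop UAG at 6 → 6 nt; AUG at 12, stop UAG at 15 → 6 nt.
ORFs ≥ 6 nucleotides: frame 2 20–28 (9 nucleotides), frame 3 3–8 (6 nucleotides), frame 3 12–17 (6 nucleotides). Count = 3.

3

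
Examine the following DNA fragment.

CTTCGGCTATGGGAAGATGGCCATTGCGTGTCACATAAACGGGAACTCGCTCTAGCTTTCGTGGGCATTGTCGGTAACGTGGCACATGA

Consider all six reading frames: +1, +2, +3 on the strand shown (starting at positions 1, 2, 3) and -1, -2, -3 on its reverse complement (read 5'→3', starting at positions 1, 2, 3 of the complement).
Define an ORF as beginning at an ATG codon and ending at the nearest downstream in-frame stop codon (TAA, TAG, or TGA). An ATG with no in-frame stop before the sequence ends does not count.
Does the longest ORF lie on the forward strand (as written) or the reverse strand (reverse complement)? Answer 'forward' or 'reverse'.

Reverse complement (5'→3'): TCATGTGCCACGTTACCGACAATGCCCACGAAAGCTAGAGCGAGTTCCCGTTTATGTGACACGCAATGGCCATCTTCCCATAGCCGAAG
Frame +1: CTT CGG CTA TGG GAA GAT GGC CAT TGC GTG TCA CAT AAA CGG GAA CTC GCT CTA GCT TTC GTG GGC ATT GTC GGT AAC GTG GCA CAT — no ATG→stop ORF.
Frame +2: TTC GGC TAT GGG AAG ATG GCC ATT GCG TGT CAC ATA AAC GGG AAC TCG CTC TAG CTT TCG TGG GCA TTG TCG GTA ACG TGG CAC ATG — ATG at 17, stop TAG at 53 → 39 nt.
Frame +3: TCG GCT ATG GGA AGA TGG CCA TTG CGT GTC ACA TAA ACG GGA ACT CGC TCT AGC TTT CGT GGG CAT TGT CGG TAA CGT GGC ACA TGA — ATG at 9, stop TAA at 36 → 30 nt.
Frame -1: TCA TGT GCC ACG TTA CCG ACA ATG CCC ACG AAA GCT AGA GCG AGT TCC CGT TTA TGT GAC ACG CAA TGG CCA TCT TCC CAT AGC CGA — no ATG→stop ORF.
Frame -2: CAT GTG CCA CGT TAC CGA CAA TGC CCA CGA AAG CTA GAG CGA GTT CCC GTT TAT GTG ACA CGC AAT GGC CAT CTT CCC ATA GCC GAA — no ATG→stop ORF.
Frame -3: ATG TGC CAC GTT ACC GAC AAT GCC CAC GAA AGC TAG AGC GAG TTC CCG TTT ATG TGA CAC GCA ATG GCC ATC TTC CCA TAG CCG AAG — ATG at 3, stop TAG at 36 → 36 nt; ATG at 54, stop TGA at 57 → 6 nt; ATG at 66, stop TAG at 81 → 18 nt.
Forward-strand max 39 nt; reverse-strand max 36 nt. The forward strand has the longer ORF.

forward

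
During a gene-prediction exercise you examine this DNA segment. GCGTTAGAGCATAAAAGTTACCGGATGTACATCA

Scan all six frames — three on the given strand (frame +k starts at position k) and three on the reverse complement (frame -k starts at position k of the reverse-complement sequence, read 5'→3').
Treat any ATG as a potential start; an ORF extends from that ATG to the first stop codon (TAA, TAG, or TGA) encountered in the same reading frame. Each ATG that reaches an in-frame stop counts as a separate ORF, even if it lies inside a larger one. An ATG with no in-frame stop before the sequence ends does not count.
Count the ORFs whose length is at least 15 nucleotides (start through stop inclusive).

1

Reverse complement (5'→3'): TGATGTACATCCGGTAACTTTTATGCTCTAACGC
Frame +1: GCG TTA GAG CAT AAA AGT TAC CGG ATG TAC ATC — no ATG→stop ORF.
Frame +2: CGT TAG AGC ATA AAA GTT ACC GGA TGT ACA TCA — no ATG→stop ORF.
Frame +3: GTT AGA GCA TAA AAG TTA CCG GAT GTA CAT — no ATG→stop ORF.
Frame -1: TGA TGT ACA TCC GGT AAC TTT TAT GCT CTA ACG — no ATG→stop ORF.
Frame -2: GAT GTA CAT CCG GTA ACT TTT ATG CTC TAA CGC — ATG at 23, stop TAA at 29 → 9 nt.
Frame -3: ATG TAC ATC CGG TAA CTT TTA TGC TCT AAC — ATG at 3, stop TAA at 15 → 15 nt.
ORFs ≥ 15 nucleotides: frame -3 3–17 (15 nucleotides). Count = 1.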